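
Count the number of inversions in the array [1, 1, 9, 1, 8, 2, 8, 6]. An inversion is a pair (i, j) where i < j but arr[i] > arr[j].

Finding inversions in [1, 1, 9, 1, 8, 2, 8, 6]:

(2, 3): arr[2]=9 > arr[3]=1
(2, 4): arr[2]=9 > arr[4]=8
(2, 5): arr[2]=9 > arr[5]=2
(2, 6): arr[2]=9 > arr[6]=8
(2, 7): arr[2]=9 > arr[7]=6
(4, 5): arr[4]=8 > arr[5]=2
(4, 7): arr[4]=8 > arr[7]=6
(6, 7): arr[6]=8 > arr[7]=6

Total inversions: 8

The array has 8 inversion(s): (2,3), (2,4), (2,5), (2,6), (2,7), (4,5), (4,7), (6,7). Each pair (i,j) satisfies i < j and arr[i] > arr[j].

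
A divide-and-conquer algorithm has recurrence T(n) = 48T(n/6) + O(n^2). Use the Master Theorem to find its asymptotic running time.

Master Theorem for T(n) = 48T(n/6) + O(n^2):

a = 48, b = 6, c = 2
log_b(a) = log_6(48) = 2.1606

Case 1: c = 2 < log_6(48) = 2.1606
T(n) = O(n^(log_6 48))

For T(n) = 48T(n/6) + O(n^2): log_6(48) = 2.1606. This is Case 1 of the Master Theorem (c < log_b(a), work dominated by leaves), giving O(n^(log_6 48)).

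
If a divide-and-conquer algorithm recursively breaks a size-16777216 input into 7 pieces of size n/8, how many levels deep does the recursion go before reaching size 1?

For divide and conquer with division factor 8:

Problem sizes at each level:
Level 0: 16777216
Level 1: 2097152
Level 2: 262144
Level 3: 32768
Level 4: 4096
Level 5: 512
Level 6: 64
Level 7: 8
Level 8: 1

The root is level 0 and the size-1 base case is level 8 (the tree spans levels 0 through 8, i.e. 9 levels counting the root), so the depth is the number of divisions: log_8(16777216) = 8

The recursion tree depth is log_8(16777216) = 8. At each level, the problem size is divided by 8, so it takes 8 divisions to reduce to a base case of size 1. The algorithm makes 7 recursive calls at each level.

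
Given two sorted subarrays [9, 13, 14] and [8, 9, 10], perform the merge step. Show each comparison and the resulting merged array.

Merging process:

Compare 9 vs 8: take 8 from right. Merged: [8]
Compare 9 vs 9: take 9 from left. Merged: [8, 9]
Compare 13 vs 9: take 9 from right. Merged: [8, 9, 9]
Compare 13 vs 10: take 10 from right. Merged: [8, 9, 9, 10]
Append remaining from left: [13, 14]. Merged: [8, 9, 9, 10, 13, 14]

Final merged array: [8, 9, 9, 10, 13, 14]
Total comparisons: 4

The merged array is [8, 9, 9, 10, 13, 14], requiring 4 comparisons. The merge step runs in O(n) time where n is the total number of elements.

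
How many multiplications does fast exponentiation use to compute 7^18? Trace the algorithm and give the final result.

Computing 7^18 by squaring (build up from 7^1; each line after the first costs one multiplication):

7^1 = 7
7^2 = (7^1)^2 = 7^2 = 49
7^4 = (7^2)^2 = 49^2 = 2401
7^8 = (7^4)^2 = 2401^2 = 5764801
7^9 = 7 * 7^8 = 7 * 5764801 = 40353607
7^18 = (7^9)^2 = 40353607^2 = 1628413597910449

Result: 1628413597910449
Multiplications needed: 5 (5 lines after 7^1)

7^18 = 1628413597910449. Using exponentiation by squaring, this requires 5 multiplications. The key idea: if the exponent is even, square the half-power; if odd, multiply by the base once.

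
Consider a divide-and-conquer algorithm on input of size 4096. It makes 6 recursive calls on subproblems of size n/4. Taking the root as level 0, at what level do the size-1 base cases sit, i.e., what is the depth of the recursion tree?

For divide and conquer with division factor 4:

Problem sizes at each level:
Level 0: 4096
Level 1: 1024
Level 2: 256
Level 3: 64
Level 4: 16
Level 5: 4
Level 6: 1

The root is level 0 and the size-1 base case is level 6 (the tree spans levels 0 through 6, i.e. 7 levels counting the root), so the depth is the number of divisions: log_4(4096) = 6

The recursion tree depth is log_4(4096) = 6. At each level, the problem size is divided by 4, so it takes 6 divisions to reduce to a base case of size 1. The algorithm makes 6 recursive calls at each level.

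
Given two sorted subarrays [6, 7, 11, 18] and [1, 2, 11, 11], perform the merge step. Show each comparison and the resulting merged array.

Merging process:

Compare 6 vs 1: take 1 from right. Merged: [1]
Compare 6 vs 2: take 2 from right. Merged: [1, 2]
Compare 6 vs 11: take 6 from left. Merged: [1, 2, 6]
Compare 7 vs 11: take 7 from left. Merged: [1, 2, 6, 7]
Compare 11 vs 11: take 11 from left. Merged: [1, 2, 6, 7, 11]
Compare 18 vs 11: take 11 from right. Merged: [1, 2, 6, 7, 11, 11]
Compare 18 vs 11: take 11 from right. Merged: [1, 2, 6, 7, 11, 11, 11]
Append remaining from left: [18]. Merged: [1, 2, 6, 7, 11, 11, 11, 18]

Final merged array: [1, 2, 6, 7, 11, 11, 11, 18]
Total comparisons: 7

The merged array is [1, 2, 6, 7, 11, 11, 11, 18], requiring 7 comparisons. The merge step runs in O(n) time where n is the total number of elements.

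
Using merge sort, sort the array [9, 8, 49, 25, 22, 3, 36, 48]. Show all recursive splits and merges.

Merge sort trace:

Split: [9, 8, 49, 25, 22, 3, 36, 48] -> [9, 8, 49, 25] and [22, 3, 36, 48]
  Split: [9, 8, 49, 25] -> [9, 8] and [49, 25]
    Split: [9, 8] -> [9] and [8]
    Merge: [9] + [8] -> [8, 9]
    Split: [49, 25] -> [49] and [25]
    Merge: [49] + [25] -> [25, 49]
  Merge: [8, 9] + [25, 49] -> [8, 9, 25, 49]
  Split: [22, 3, 36, 48] -> [22, 3] and [36, 48]
    Split: [22, 3] -> [22] and [3]
    Merge: [22] + [3] -> [3, 22]
    Split: [36, 48] -> [36] and [48]
    Merge: [36] + [48] -> [36, 48]
  Merge: [3, 22] + [36, 48] -> [3, 22, 36, 48]
Merge: [8, 9, 25, 49] + [3, 22, 36, 48] -> [3, 8, 9, 22, 25, 36, 48, 49]

Final sorted array: [3, 8, 9, 22, 25, 36, 48, 49]

The merge sort proceeds by recursively splitting the array and merging sorted halves.
After all merges, the sorted array is [3, 8, 9, 22, 25, 36, 48, 49].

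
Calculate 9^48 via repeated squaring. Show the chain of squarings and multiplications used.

Computing 9^48 by squaring (build up from 9^1; each line after the first costs one multiplication):

9^1 = 9
9^2 = (9^1)^2 = 9^2 = 81
9^3 = 9 * 9^2 = 9 * 81 = 729
9^6 = (9^3)^2 = 729^2 = 531441
9^12 = (9^6)^2 = 531441^2 = 282429536481
9^24 = (9^12)^2 = 282429536481^2 = 79766443076872509863361
9^48 = (9^24)^2 = 79766443076872509863361^2 = 6362685441135942358474828762538534230890216321

Result: 6362685441135942358474828762538534230890216321
Multiplications needed: 6 (6 lines after 9^1)

9^48 = 6362685441135942358474828762538534230890216321. Using exponentiation by squaring, this requires 6 multiplications. The key idea: if the exponent is even, square the half-power; if odd, multiply by the base once.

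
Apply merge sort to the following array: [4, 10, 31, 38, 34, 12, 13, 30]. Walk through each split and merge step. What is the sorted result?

Merge sort trace:

Split: [4, 10, 31, 38, 34, 12, 13, 30] -> [4, 10, 31, 38] and [34, 12, 13, 30]
  Split: [4, 10, 31, 38] -> [4, 10] and [31, 38]
    Split: [4, 10] -> [4] and [10]
    Merge: [4] + [10] -> [4, 10]
    Split: [31, 38] -> [31] and [38]
    Merge: [31] + [38] -> [31, 38]
  Merge: [4, 10] + [31, 38] -> [4, 10, 31, 38]
  Split: [34, 12, 13, 30] -> [34, 12] and [13, 30]
    Split: [34, 12] -> [34] and [12]
    Merge: [34] + [12] -> [12, 34]
    Split: [13, 30] -> [13] and [30]
    Merge: [13] + [30] -> [13, 30]
  Merge: [12, 34] + [13, 30] -> [12, 13, 30, 34]
Merge: [4, 10, 31, 38] + [12, 13, 30, 34] -> [4, 10, 12, 13, 30, 31, 34, 38]

Final sorted array: [4, 10, 12, 13, 30, 31, 34, 38]

The merge sort proceeds by recursively splitting the array and merging sorted halves.
After all merges, the sorted array is [4, 10, 12, 13, 30, 31, 34, 38].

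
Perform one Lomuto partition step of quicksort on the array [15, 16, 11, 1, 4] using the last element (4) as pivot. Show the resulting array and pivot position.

Lomuto partition with pivot = 4:

Initial array: [15, 16, 11, 1, 4]

arr[0]=15 > 4: no swap
arr[1]=16 > 4: no swap
arr[2]=11 > 4: no swap
arr[3]=1 <= 4: swap with position 0, array becomes [1, 16, 11, 15, 4]

Place pivot at position 1: [1, 4, 11, 15, 16]
Pivot position: 1

After partitioning with pivot 4, the array becomes [1, 4, 11, 15, 16]. The pivot is placed at index 1. All elements to the left of the pivot are <= 4, and all elements to the right are > 4.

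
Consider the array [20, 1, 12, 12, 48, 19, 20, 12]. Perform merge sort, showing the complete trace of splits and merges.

Merge sort trace:

Split: [20, 1, 12, 12, 48, 19, 20, 12] -> [20, 1, 12, 12] and [48, 19, 20, 12]
  Split: [20, 1, 12, 12] -> [20, 1] and [12, 12]
    Split: [20, 1] -> [20] and [1]
    Merge: [20] + [1] -> [1, 20]
    Split: [12, 12] -> [12] and [12]
    Merge: [12] + [12] -> [12, 12]
  Merge: [1, 20] + [12, 12] -> [1, 12, 12, 20]
  Split: [48, 19, 20, 12] -> [48, 19] and [20, 12]
    Split: [48, 19] -> [48] and [19]
    Merge: [48] + [19] -> [19, 48]
    Split: [20, 12] -> [20] and [12]
    Merge: [20] + [12] -> [12, 20]
  Merge: [19, 48] + [12, 20] -> [12, 19, 20, 48]
Merge: [1, 12, 12, 20] + [12, 19, 20, 48] -> [1, 12, 12, 12, 19, 20, 20, 48]

Final sorted array: [1, 12, 12, 12, 19, 20, 20, 48]

The merge sort proceeds by recursively splitting the array and merging sorted halves.
After all merges, the sorted array is [1, 12, 12, 12, 19, 20, 20, 48].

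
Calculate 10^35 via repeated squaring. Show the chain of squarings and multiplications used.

Computing 10^35 by squaring (build up from 10^1; each line after the first costs one multiplication):

10^1 = 10
10^2 = (10^1)^2 = 10^2 = 100
10^4 = (10^2)^2 = 100^2 = 10000
10^8 = (10^4)^2 = 10000^2 = 100000000
10^16 = (10^8)^2 = 100000000^2 = 10000000000000000
10^17 = 10 * 10^16 = 10 * 10000000000000000 = 100000000000000000
10^34 = (10^17)^2 = 100000000000000000^2 = 10000000000000000000000000000000000
10^35 = 10 * 10^34 = 10 * 10000000000000000000000000000000000 = 100000000000000000000000000000000000

Result: 100000000000000000000000000000000000
Multiplications needed: 7 (7 lines after 10^1)

10^35 = 100000000000000000000000000000000000. Using exponentiation by squaring, this requires 7 multiplications. The key idea: if the exponent is even, square the half-power; if odd, multiply by the base once.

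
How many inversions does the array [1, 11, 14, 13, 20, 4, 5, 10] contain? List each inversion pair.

Finding inversions in [1, 11, 14, 13, 20, 4, 5, 10]:

(1, 5): arr[1]=11 > arr[5]=4
(1, 6): arr[1]=11 > arr[6]=5
(1, 7): arr[1]=11 > arr[7]=10
(2, 3): arr[2]=14 > arr[3]=13
(2, 5): arr[2]=14 > arr[5]=4
(2, 6): arr[2]=14 > arr[6]=5
(2, 7): arr[2]=14 > arr[7]=10
(3, 5): arr[3]=13 > arr[5]=4
(3, 6): arr[3]=13 > arr[6]=5
(3, 7): arr[3]=13 > arr[7]=10
(4, 5): arr[4]=20 > arr[5]=4
(4, 6): arr[4]=20 > arr[6]=5
(4, 7): arr[4]=20 > arr[7]=10

Total inversions: 13

The array has 13 inversion(s): (1,5), (1,6), (1,7), (2,3), (2,5), (2,6), (2,7), (3,5), (3,6), (3,7), (4,5), (4,6), (4,7). Each pair (i,j) satisfies i < j and arr[i] > arr[j].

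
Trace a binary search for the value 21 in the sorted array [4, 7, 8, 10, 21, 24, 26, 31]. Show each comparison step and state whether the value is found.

Binary search for 21 in [4, 7, 8, 10, 21, 24, 26, 31]:

lo=0, hi=7, mid=3, arr[mid]=10 -> 10 < 21, search right half
lo=4, hi=7, mid=5, arr[mid]=24 -> 24 > 21, search left half
lo=4, hi=4, mid=4, arr[mid]=21 -> Found target at index 4!

Binary search finds 21 at index 4 after 3 comparisons. The search repeatedly halves the search space by comparing with the middle element.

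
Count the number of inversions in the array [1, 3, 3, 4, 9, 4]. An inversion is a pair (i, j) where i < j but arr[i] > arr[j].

Finding inversions in [1, 3, 3, 4, 9, 4]:

(4, 5): arr[4]=9 > arr[5]=4

Total inversions: 1

The array has 1 inversion(s): (4,5). Each pair (i,j) satisfies i < j and arr[i] > arr[j].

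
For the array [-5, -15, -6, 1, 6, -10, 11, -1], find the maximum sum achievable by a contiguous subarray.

Using Kadane's algorithm on [-5, -15, -6, 1, 6, -10, 11, -1]:

Scanning through the array:
Position 1 (value -15): max_ending_here = -15, max_so_far = -5
Position 2 (value -6): max_ending_here = -6, max_so_far = -5
Position 3 (value 1): max_ending_here = 1, max_so_far = 1
Position 4 (value 6): max_ending_here = 7, max_so_far = 7
Position 5 (value -10): max_ending_here = -3, max_so_far = 7
Position 6 (value 11): max_ending_here = 11, max_so_far = 11
Position 7 (value -1): max_ending_here = 10, max_so_far = 11

Maximum subarray: [11]
Maximum sum: 11

The maximum subarray is [11] with sum 11. This subarray runs from index 6 to index 6.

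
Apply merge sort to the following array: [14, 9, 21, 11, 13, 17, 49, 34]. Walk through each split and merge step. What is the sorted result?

Merge sort trace:

Split: [14, 9, 21, 11, 13, 17, 49, 34] -> [14, 9, 21, 11] and [13, 17, 49, 34]
  Split: [14, 9, 21, 11] -> [14, 9] and [21, 11]
    Split: [14, 9] -> [14] and [9]
    Merge: [14] + [9] -> [9, 14]
    Split: [21, 11] -> [21] and [11]
    Merge: [21] + [11] -> [11, 21]
  Merge: [9, 14] + [11, 21] -> [9, 11, 14, 21]
  Split: [13, 17, 49, 34] -> [13, 17] and [49, 34]
    Split: [13, 17] -> [13] and [17]
    Merge: [13] + [17] -> [13, 17]
    Split: [49, 34] -> [49] and [34]
    Merge: [49] + [34] -> [34, 49]
  Merge: [13, 17] + [34, 49] -> [13, 17, 34, 49]
Merge: [9, 11, 14, 21] + [13, 17, 34, 49] -> [9, 11, 13, 14, 17, 21, 34, 49]

Final sorted array: [9, 11, 13, 14, 17, 21, 34, 49]

The merge sort proceeds by recursively splitting the array and merging sorted halves.
After all merges, the sorted array is [9, 11, 13, 14, 17, 21, 34, 49].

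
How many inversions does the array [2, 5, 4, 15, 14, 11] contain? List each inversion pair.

Finding inversions in [2, 5, 4, 15, 14, 11]:

(1, 2): arr[1]=5 > arr[2]=4
(3, 4): arr[3]=15 > arr[4]=14
(3, 5): arr[3]=15 > arr[5]=11
(4, 5): arr[4]=14 > arr[5]=11

Total inversions: 4

The array has 4 inversion(s): (1,2), (3,4), (3,5), (4,5). Each pair (i,j) satisfies i < j and arr[i] > arr[j].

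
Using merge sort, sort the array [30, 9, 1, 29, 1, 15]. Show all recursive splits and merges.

Merge sort trace:

Split: [30, 9, 1, 29, 1, 15] -> [30, 9, 1] and [29, 1, 15]
  Split: [30, 9, 1] -> [30] and [9, 1]
    Split: [9, 1] -> [9] and [1]
    Merge: [9] + [1] -> [1, 9]
  Merge: [30] + [1, 9] -> [1, 9, 30]
  Split: [29, 1, 15] -> [29] and [1, 15]
    Split: [1, 15] -> [1] and [15]
    Merge: [1] + [15] -> [1, 15]
  Merge: [29] + [1, 15] -> [1, 15, 29]
Merge: [1, 9, 30] + [1, 15, 29] -> [1, 1, 9, 15, 29, 30]

Final sorted array: [1, 1, 9, 15, 29, 30]

The merge sort proceeds by recursively splitting the array and merging sorted halves.
After all merges, the sorted array is [1, 1, 9, 15, 29, 30].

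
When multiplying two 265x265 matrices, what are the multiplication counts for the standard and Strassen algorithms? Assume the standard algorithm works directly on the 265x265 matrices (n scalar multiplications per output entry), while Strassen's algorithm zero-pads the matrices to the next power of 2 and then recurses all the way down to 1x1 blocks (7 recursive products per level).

Matrix multiplication for 265x265 matrices:

Strassen's algorithm requires power-of-2 dimensions. Pad 265x265 to 512x512 (next power of 2).

Standard algorithm: 265^3 = 18609625 multiplications
Strassen's algorithm: 7^(log2(512)) = 7^9 = 40353607 multiplications
Difference: 18609625 - 40353607 = -21743982 (Strassen uses MORE here due to padding overhead — for small or just-over-power-of-2 n, padding can outweigh the per-level savings)

Standard: 18609625 multiplications (265^3). Strassen: 40353607 multiplications (7^9, after padding to 512x512). Strassen reduces 8 recursive multiplications to 7 at each level.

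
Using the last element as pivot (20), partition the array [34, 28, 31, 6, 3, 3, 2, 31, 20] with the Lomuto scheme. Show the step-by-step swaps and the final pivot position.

Lomuto partition with pivot = 20:

Initial array: [34, 28, 31, 6, 3, 3, 2, 31, 20]

arr[0]=34 > 20: no swap
arr[1]=28 > 20: no swap
arr[2]=31 > 20: no swap
arr[3]=6 <= 20: swap with position 0, array becomes [6, 28, 31, 34, 3, 3, 2, 31, 20]
arr[4]=3 <= 20: swap with position 1, array becomes [6, 3, 31, 34, 28, 3, 2, 31, 20]
arr[5]=3 <= 20: swap with position 2, array becomes [6, 3, 3, 34, 28, 31, 2, 31, 20]
arr[6]=2 <= 20: swap with position 3, array becomes [6, 3, 3, 2, 28, 31, 34, 31, 20]
arr[7]=31 > 20: no swap

Place pivot at position 4: [6, 3, 3, 2, 20, 31, 34, 31, 28]
Pivot position: 4

After partitioning with pivot 20, the array becomes [6, 3, 3, 2, 20, 31, 34, 31, 28]. The pivot is placed at index 4. All elements to the left of the pivot are <= 20, and all elements to the right are > 20.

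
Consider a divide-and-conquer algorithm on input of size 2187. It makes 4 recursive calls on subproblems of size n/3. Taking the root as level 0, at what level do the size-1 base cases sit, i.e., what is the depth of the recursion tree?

For divide and conquer with division factor 3:

Problem sizes at each level:
Level 0: 2187
Level 1: 729
Level 2: 243
Level 3: 81
Level 4: 27
Level 5: 9
Level 6: 3
Level 7: 1

The root is level 0 and the size-1 base case is level 7 (the tree spans levels 0 through 7, i.e. 8 levels counting the root), so the depth is the number of divisions: log_3(2187) = 7

The recursion tree depth is log_3(2187) = 7. At each level, the problem size is divided by 3, so it takes 7 divisions to reduce to a base case of size 1. The algorithm makes 4 recursive calls at each level.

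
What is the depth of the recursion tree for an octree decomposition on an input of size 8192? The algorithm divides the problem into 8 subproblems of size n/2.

For divide and conquer with division factor 2:

Problem sizes at each level:
Level 0: 8192
Level 1: 4096
Level 2: 2048
Level 3: 1024
Level 4: 512
Level 5: 256
Level 6: 128
Level 7: 64
Level 8: 32
Level 9: 16
Level 10: 8
Level 11: 4
Level 12: 2
Level 13: 1

The root is level 0 and the size-1 base case is level 13 (the tree spans levels 0 through 13, i.e. 14 levels counting the root), so the depth is the number of divisions: log_2(8192) = 13

The recursion tree depth is log_2(8192) = 13. At each level, the problem size is divided by 2, so it takes 13 divisions to reduce to a base case of size 1. The algorithm makes 8 recursive calls at each level.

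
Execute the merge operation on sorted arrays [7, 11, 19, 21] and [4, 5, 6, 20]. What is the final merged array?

Merging process:

Compare 7 vs 4: take 4 from right. Merged: [4]
Compare 7 vs 5: take 5 from right. Merged: [4, 5]
Compare 7 vs 6: take 6 from right. Merged: [4, 5, 6]
Compare 7 vs 20: take 7 from left. Merged: [4, 5, 6, 7]
Compare 11 vs 20: take 11 from left. Merged: [4, 5, 6, 7, 11]
Compare 19 vs 20: take 19 from left. Merged: [4, 5, 6, 7, 11, 19]
Compare 21 vs 20: take 20 from right. Merged: [4, 5, 6, 7, 11, 19, 20]
Append remaining from left: [21]. Merged: [4, 5, 6, 7, 11, 19, 20, 21]

Final merged array: [4, 5, 6, 7, 11, 19, 20, 21]
Total comparisons: 7

The merged array is [4, 5, 6, 7, 11, 19, 20, 21], requiring 7 comparisons. The merge step runs in O(n) time where n is the total number of elements.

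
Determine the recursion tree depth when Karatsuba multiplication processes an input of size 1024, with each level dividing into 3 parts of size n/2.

For divide and conquer with division factor 2:

Problem sizes at each level:
Level 0: 1024
Level 1: 512
Level 2: 256
Level 3: 128
Level 4: 64
Level 5: 32
Level 6: 16
Level 7: 8
Level 8: 4
Level 9: 2
Level 10: 1

The root is level 0 and the size-1 base case is level 10 (the tree spans levels 0 through 10, i.e. 11 levels counting the root), so the depth is the number of divisions: log_2(1024) = 10

The recursion tree depth is log_2(1024) = 10. At each level, the problem size is divided by 2, so it takes 10 divisions to reduce to a base case of size 1. The algorithm makes 3 recursive calls at each level.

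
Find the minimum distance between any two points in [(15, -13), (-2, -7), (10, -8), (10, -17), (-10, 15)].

Computing all pairwise distances among 5 points:

d((15, -13), (-2, -7)) = 18.0278
d((15, -13), (10, -8)) = 7.0711
d((15, -13), (10, -17)) = 6.4031 <-- minimum
d((15, -13), (-10, 15)) = 37.5366
d((-2, -7), (10, -8)) = 12.0416
d((-2, -7), (10, -17)) = 15.6205
d((-2, -7), (-10, 15)) = 23.4094
d((10, -8), (10, -17)) = 9.0
d((10, -8), (-10, 15)) = 30.4795
d((10, -17), (-10, 15)) = 37.7359

Closest pair: (15, -13) and (10, -17) with distance 6.4031

The closest pair is (15, -13) and (10, -17) with Euclidean distance 6.4031. For 5 points, brute-force pairwise comparison is shown above. For large n, the divide-and-conquer algorithm (sort by x, recurse on halves, check the dividing strip) achieves O(n log n).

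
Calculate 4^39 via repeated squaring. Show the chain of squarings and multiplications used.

Computing 4^39 by squaring (build up from 4^1; each line after the first costs one multiplication):

4^1 = 4
4^2 = (4^1)^2 = 4^2 = 16
4^4 = (4^2)^2 = 16^2 = 256
4^8 = (4^4)^2 = 256^2 = 65536
4^9 = 4 * 4^8 = 4 * 65536 = 262144
4^18 = (4^9)^2 = 262144^2 = 68719476736
4^19 = 4 * 4^18 = 4 * 68719476736 = 274877906944
4^38 = (4^19)^2 = 274877906944^2 = 75557863725914323419136
4^39 = 4 * 4^38 = 4 * 75557863725914323419136 = 302231454903657293676544

Result: 302231454903657293676544
Multiplications needed: 8 (8 lines after 4^1)

4^39 = 302231454903657293676544. Using exponentiation by squaring, this requires 8 multiplications. The key idea: if the exponent is even, square the half-power; if odd, multiply by the base once.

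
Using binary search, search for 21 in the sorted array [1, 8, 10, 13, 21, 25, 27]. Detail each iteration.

Binary search for 21 in [1, 8, 10, 13, 21, 25, 27]:

lo=0, hi=6, mid=3, arr[mid]=13 -> 13 < 21, search right half
lo=4, hi=6, mid=5, arr[mid]=25 -> 25 > 21, search left half
lo=4, hi=4, mid=4, arr[mid]=21 -> Found target at index 4!

Binary search finds 21 at index 4 after 3 comparisons. The search repeatedly halves the search space by comparing with the middle element.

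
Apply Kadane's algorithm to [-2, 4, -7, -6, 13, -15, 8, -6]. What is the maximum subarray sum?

Using Kadane's algorithm on [-2, 4, -7, -6, 13, -15, 8, -6]:

Scanning through the array:
Position 1 (value 4): max_ending_here = 4, max_so_far = 4
Position 2 (value -7): max_ending_here = -3, max_so_far = 4
Position 3 (value -6): max_ending_here = -6, max_so_far = 4
Position 4 (value 13): max_ending_here = 13, max_so_far = 13
Position 5 (value -15): max_ending_here = -2, max_so_far = 13
Position 6 (value 8): max_ending_here = 8, max_so_far = 13
Position 7 (value -6): max_ending_here = 2, max_so_far = 13

Maximum subarray: [13]
Maximum sum: 13

The maximum subarray is [13] with sum 13. This subarray runs from index 4 to index 4.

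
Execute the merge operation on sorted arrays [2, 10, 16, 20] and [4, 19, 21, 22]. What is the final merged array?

Merging process:

Compare 2 vs 4: take 2 from left. Merged: [2]
Compare 10 vs 4: take 4 from right. Merged: [2, 4]
Compare 10 vs 19: take 10 from left. Merged: [2, 4, 10]
Compare 16 vs 19: take 16 from left. Merged: [2, 4, 10, 16]
Compare 20 vs 19: take 19 from right. Merged: [2, 4, 10, 16, 19]
Compare 20 vs 21: take 20 from left. Merged: [2, 4, 10, 16, 19, 20]
Append remaining from right: [21, 22]. Merged: [2, 4, 10, 16, 19, 20, 21, 22]

Final merged array: [2, 4, 10, 16, 19, 20, 21, 22]
Total comparisons: 6

The merged array is [2, 4, 10, 16, 19, 20, 21, 22], requiring 6 comparisons. The merge step runs in O(n) time where n is the total number of elements.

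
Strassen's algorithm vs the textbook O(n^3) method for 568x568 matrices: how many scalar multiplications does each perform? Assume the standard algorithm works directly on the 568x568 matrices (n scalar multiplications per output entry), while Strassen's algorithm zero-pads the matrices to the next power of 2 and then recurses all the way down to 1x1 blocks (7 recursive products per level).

Matrix multiplication for 568x568 matrices:

Strassen's algorithm requires power-of-2 dimensions. Pad 568x568 to 1024x1024 (next power of 2).

Standard algorithm: 568^3 = 183250432 multiplications
Strassen's algorithm: 7^(log2(1024)) = 7^10 = 282475249 multiplications
Difference: 183250432 - 282475249 = -99224817 (Strassen uses MORE here due to padding overhead — for small or just-over-power-of-2 n, padding can outweigh the per-level savings)

Standard: 183250432 multiplications (568^3). Strassen: 282475249 multiplications (7^10, after padding to 1024x1024). Strassen reduces 8 recursive multiplications to 7 at each level.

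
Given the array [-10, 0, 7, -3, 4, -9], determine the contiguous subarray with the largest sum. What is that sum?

Using Kadane's algorithm on [-10, 0, 7, -3, 4, -9]:

Scanning through the array:
Position 1 (value 0): max_ending_here = 0, max_so_far = 0
Position 2 (value 7): max_ending_here = 7, max_so_far = 7
Position 3 (value -3): max_ending_here = 4, max_so_far = 7
Position 4 (value 4): max_ending_here = 8, max_so_far = 8
Position 5 (value -9): max_ending_here = -1, max_so_far = 8

Maximum subarray: [0, 7, -3, 4]
Maximum sum: 8

The maximum subarray is [0, 7, -3, 4] with sum 8. This subarray runs from index 1 to index 4.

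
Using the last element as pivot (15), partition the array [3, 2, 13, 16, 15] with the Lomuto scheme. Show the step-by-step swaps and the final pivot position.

Lomuto partition with pivot = 15:

Initial array: [3, 2, 13, 16, 15]

arr[0]=3 <= 15: swap with position 0, array becomes [3, 2, 13, 16, 15]
arr[1]=2 <= 15: swap with position 1, array becomes [3, 2, 13, 16, 15]
arr[2]=13 <= 15: swap with position 2, array becomes [3, 2, 13, 16, 15]
arr[3]=16 > 15: no swap

Place pivot at position 3: [3, 2, 13, 15, 16]
Pivot position: 3

After partitioning with pivot 15, the array becomes [3, 2, 13, 15, 16]. The pivot is placed at index 3. All elements to the left of the pivot are <= 15, and all elements to the right are > 15.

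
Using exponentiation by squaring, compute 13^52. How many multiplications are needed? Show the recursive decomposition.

Computing 13^52 by squaring (build up from 13^1; each line after the first costs one multiplication):

13^1 = 13
13^2 = (13^1)^2 = 13^2 = 169
13^3 = 13 * 13^2 = 13 * 169 = 2197
13^6 = (13^3)^2 = 2197^2 = 4826809
13^12 = (13^6)^2 = 4826809^2 = 23298085122481
13^13 = 13 * 13^12 = 13 * 23298085122481 = 302875106592253
13^26 = (13^13)^2 = 302875106592253^2 = 91733330193268616658399616009
13^52 = (13^26)^2 = 91733330193268616658399616009^2 = 8415003868347247618489696679505181495471801448798649088081

Result: 8415003868347247618489696679505181495471801448798649088081
Multiplications needed: 7 (7 lines after 13^1)

13^52 = 8415003868347247618489696679505181495471801448798649088081. Using exponentiation by squaring, this requires 7 multiplications. The key idea: if the exponent is even, square the half-power; if odd, multiply by the base once.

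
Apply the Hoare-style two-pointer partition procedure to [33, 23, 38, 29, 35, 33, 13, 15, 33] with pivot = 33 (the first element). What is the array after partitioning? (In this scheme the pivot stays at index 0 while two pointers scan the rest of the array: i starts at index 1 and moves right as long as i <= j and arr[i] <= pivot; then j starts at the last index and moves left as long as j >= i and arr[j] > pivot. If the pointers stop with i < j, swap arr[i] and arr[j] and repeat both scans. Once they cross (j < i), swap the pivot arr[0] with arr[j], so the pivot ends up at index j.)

Hoare-style two-pointer partition with pivot = 33:

Initial array: [33, 23, 38, 29, 35, 33, 13, 15, 33]

Pointers start at i = 1, j = 8.
i stops at index 2 (arr[2]=38 > 33), j stops at index 8 (arr[8]=33 <= 33): swap arr[2] and arr[8], array becomes [33, 23, 33, 29, 35, 33, 13, 15, 38]
i stops at index 4 (arr[4]=35 > 33), j stops at index 7 (arr[7]=15 <= 33): swap arr[4] and arr[7], array becomes [33, 23, 33, 29, 15, 33, 13, 35, 38]
i ends at 7, j ends at 6: the pointers have crossed (j < i), so scanning stops.

Swap pivot arr[0] with arr[6] to place pivot at position 6: [13, 23, 33, 29, 15, 33, 33, 35, 38]
Pivot position: 6

After partitioning with pivot 33, the array becomes [13, 23, 33, 29, 15, 33, 33, 35, 38]. The pivot is placed at index 6. All elements to the left of the pivot are <= 33, and all elements to the right are > 33.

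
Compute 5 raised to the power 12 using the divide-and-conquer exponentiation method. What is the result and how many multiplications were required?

Computing 5^12 by squaring (build up from 5^1; each line after the first costs one multiplication):

5^1 = 5
5^2 = (5^1)^2 = 5^2 = 25
5^3 = 5 * 5^2 = 5 * 25 = 125
5^6 = (5^3)^2 = 125^2 = 15625
5^12 = (5^6)^2 = 15625^2 = 244140625

Result: 244140625
Multiplications needed: 4 (4 lines after 5^1)

5^12 = 244140625. Using exponentiation by squaring, this requires 4 multiplications. The key idea: if the exponent is even, square the half-power; if odd, multiply by the base once.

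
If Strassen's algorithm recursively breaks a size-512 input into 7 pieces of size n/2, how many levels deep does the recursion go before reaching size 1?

For divide and conquer with division factor 2:

Problem sizes at each level:
Level 0: 512
Level 1: 256
Level 2: 128
Level 3: 64
Level 4: 32
Level 5: 16
Level 6: 8
Level 7: 4
Level 8: 2
Level 9: 1

The root is level 0 and the size-1 base case is level 9 (the tree spans levels 0 through 9, i.e. 10 levels counting the root), so the depth is the number of divisions: log_2(512) = 9

The recursion tree depth is log_2(512) = 9. At each level, the problem size is divided by 2, so it takes 9 divisions to reduce to a base case of size 1. The algorithm makes 7 recursive calls at each level.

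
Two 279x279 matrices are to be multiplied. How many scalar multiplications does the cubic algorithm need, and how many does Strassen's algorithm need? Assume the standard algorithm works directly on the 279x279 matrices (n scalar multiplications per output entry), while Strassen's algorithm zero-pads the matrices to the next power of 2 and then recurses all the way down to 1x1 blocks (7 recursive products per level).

Matrix multiplication for 279x279 matrices:

Strassen's algorithm requires power-of-2 dimensions. Pad 279x279 to 512x512 (next power of 2).

Standard algorithm: 279^3 = 21717639 multiplications
Strassen's algorithm: 7^(log2(512)) = 7^9 = 40353607 multiplications
Difference: 21717639 - 40353607 = -18635968 (Strassen uses MORE here due to padding overhead — for small or just-over-power-of-2 n, padding can outweigh the per-level savings)

Standard: 21717639 multiplications (279^3). Strassen: 40353607 multiplications (7^9, after padding to 512x512). Strassen reduces 8 recursive multiplications to 7 at each level.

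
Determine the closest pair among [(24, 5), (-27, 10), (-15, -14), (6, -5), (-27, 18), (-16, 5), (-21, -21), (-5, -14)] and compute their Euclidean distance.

Computing all pairwise distances among 8 points:

d((24, 5), (-27, 10)) = 51.2445
d((24, 5), (-15, -14)) = 43.382
d((24, 5), (6, -5)) = 20.5913
d((24, 5), (-27, 18)) = 52.6308
d((24, 5), (-16, 5)) = 40.0
d((24, 5), (-21, -21)) = 51.9711
d((24, 5), (-5, -14)) = 34.6699
d((-27, 10), (-15, -14)) = 26.8328
d((-27, 10), (6, -5)) = 36.2491
d((-27, 10), (-27, 18)) = 8.0 <-- minimum
d((-27, 10), (-16, 5)) = 12.083
d((-27, 10), (-21, -21)) = 31.5753
d((-27, 10), (-5, -14)) = 32.5576
d((-15, -14), (6, -5)) = 22.8473
d((-15, -14), (-27, 18)) = 34.176
d((-15, -14), (-16, 5)) = 19.0263
d((-15, -14), (-21, -21)) = 9.2195
d((-15, -14), (-5, -14)) = 10.0
d((6, -5), (-27, 18)) = 40.2244
d((6, -5), (-16, 5)) = 24.1661
d((6, -5), (-21, -21)) = 31.3847
d((6, -5), (-5, -14)) = 14.2127
d((-27, 18), (-16, 5)) = 17.0294
d((-27, 18), (-21, -21)) = 39.4588
d((-27, 18), (-5, -14)) = 38.833
d((-16, 5), (-21, -21)) = 26.4764
d((-16, 5), (-5, -14)) = 21.9545
d((-21, -21), (-5, -14)) = 17.4642

Closest pair: (-27, 10) and (-27, 18) with distance 8.0

The closest pair is (-27, 10) and (-27, 18) with Euclidean distance 8.0. For 8 points, brute-force pairwise comparison is shown above. For large n, the divide-and-conquer algorithm (sort by x, recurse on halves, check the dividing strip) achieves O(n log n).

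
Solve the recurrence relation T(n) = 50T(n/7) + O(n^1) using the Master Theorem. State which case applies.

Master Theorem for T(n) = 50T(n/7) + O(n^1):

a = 50, b = 7, c = 1
log_b(a) = log_7(50) = 2.0104

Case 1: c = 1 < log_7(50) = 2.0104
T(n) = O(n^(log_7 50))

For T(n) = 50T(n/7) + O(n^1): log_7(50) = 2.0104. This is Case 1 of the Master Theorem (c < log_b(a), work dominated by leaves), giving O(n^(log_7 50)).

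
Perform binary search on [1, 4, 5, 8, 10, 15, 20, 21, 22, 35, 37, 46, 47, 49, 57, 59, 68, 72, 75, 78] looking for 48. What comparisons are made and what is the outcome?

Binary search for 48 in [1, 4, 5, 8, 10, 15, 20, 21, 22, 35, 37, 46, 47, 49, 57, 59, 68, 72, 75, 78]:

lo=0, hi=19, mid=9, arr[mid]=35 -> 35 < 48, search right half
lo=10, hi=19, mid=14, arr[mid]=57 -> 57 > 48, search left half
lo=10, hi=13, mid=11, arr[mid]=46 -> 46 < 48, search right half
lo=12, hi=13, mid=12, arr[mid]=47 -> 47 < 48, search right half
lo=13, hi=13, mid=13, arr[mid]=49 -> 49 > 48, search left half
lo=13 > hi=12, target 48 not found

Binary search determines that 48 is not in the array after 5 comparisons. The search space was exhausted without finding the target.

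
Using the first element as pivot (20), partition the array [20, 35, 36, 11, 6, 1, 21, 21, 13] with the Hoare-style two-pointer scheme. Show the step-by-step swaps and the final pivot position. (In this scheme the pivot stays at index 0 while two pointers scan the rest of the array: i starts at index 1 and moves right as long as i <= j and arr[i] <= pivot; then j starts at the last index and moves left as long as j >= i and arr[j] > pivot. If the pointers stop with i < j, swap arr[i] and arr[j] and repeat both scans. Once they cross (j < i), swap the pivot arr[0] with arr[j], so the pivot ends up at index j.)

Hoare-style two-pointer partition with pivot = 20:

Initial array: [20, 35, 36, 11, 6, 1, 21, 21, 13]

Pointers start at i = 1, j = 8.
i stops at index 1 (arr[1]=35 > 20), j stops at index 8 (arr[8]=13 <= 20): swap arr[1] and arr[8], array becomes [20, 13, 36, 11, 6, 1, 21, 21, 35]
i stops at index 2 (arr[2]=36 > 20), j stops at index 5 (arr[5]=1 <= 20): swap arr[2] and arr[5], array becomes [20, 13, 1, 11, 6, 36, 21, 21, 35]
i ends at 5, j ends at 4: the pointers have crossed (j < i), so scanning stops.

Swap pivot arr[0] with arr[4] to place pivot at position 4: [6, 13, 1, 11, 20, 36, 21, 21, 35]
Pivot position: 4

After partitioning with pivot 20, the array becomes [6, 13, 1, 11, 20, 36, 21, 21, 35]. The pivot is placed at index 4. All elements to the left of the pivot are <= 20, and all elements to the right are > 20.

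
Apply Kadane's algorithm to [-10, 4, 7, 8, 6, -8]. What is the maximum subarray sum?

Using Kadane's algorithm on [-10, 4, 7, 8, 6, -8]:

Scanning through the array:
Position 1 (value 4): max_ending_here = 4, max_so_far = 4
Position 2 (value 7): max_ending_here = 11, max_so_far = 11
Position 3 (value 8): max_ending_here = 19, max_so_far = 19
Position 4 (value 6): max_ending_here = 25, max_so_far = 25
Position 5 (value -8): max_ending_here = 17, max_so_far = 25

Maximum subarray: [4, 7, 8, 6]
Maximum sum: 25

The maximum subarray is [4, 7, 8, 6] with sum 25. This subarray runs from index 1 to index 4.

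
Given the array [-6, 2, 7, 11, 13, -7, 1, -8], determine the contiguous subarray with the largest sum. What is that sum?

Using Kadane's algorithm on [-6, 2, 7, 11, 13, -7, 1, -8]:

Scanning through the array:
Position 1 (value 2): max_ending_here = 2, max_so_far = 2
Position 2 (value 7): max_ending_here = 9, max_so_far = 9
Position 3 (value 11): max_ending_here = 20, max_so_far = 20
Position 4 (value 13): max_ending_here = 33, max_so_far = 33
Position 5 (value -7): max_ending_here = 26, max_so_far = 33
Position 6 (value 1): max_ending_here = 27, max_so_far = 33
Position 7 (value -8): max_ending_here = 19, max_so_far = 33

Maximum subarray: [2, 7, 11, 13]
Maximum sum: 33

The maximum subarray is [2, 7, 11, 13] with sum 33. This subarray runs from index 1 to index 4.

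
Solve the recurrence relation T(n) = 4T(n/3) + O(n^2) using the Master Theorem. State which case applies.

Master Theorem for T(n) = 4T(n/3) + O(n^2):

a = 4, b = 3, c = 2
log_b(a) = log_3(4) = 1.2619

Case 3: c = 2 > log_3(4) = 1.2619
T(n) = O(n^2) = O(n^2)

For T(n) = 4T(n/3) + O(n^2): log_3(4) = 1.2619. This is Case 3 of the Master Theorem (c > log_b(a), work dominated by root), giving O(n^2).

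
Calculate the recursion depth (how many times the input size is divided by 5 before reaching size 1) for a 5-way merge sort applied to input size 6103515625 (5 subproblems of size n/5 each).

For divide and conquer with division factor 5:

Problem sizes at each level:
Level 0: 6103515625
Level 1: 1220703125
Level 2: 244140625
Level 3: 48828125
Level 4: 9765625
Level 5: 1953125
Level 6: 390625
Level 7: 78125
Level 8: 15625
Level 9: 3125
Level 10: 625
Level 11: 125
Level 12: 25
Level 13: 5
Level 14: 1

The root is level 0 and the size-1 base case is level 14 (the tree spans levels 0 through 14, i.e. 15 levels counting the root), so the depth is the number of divisions: log_5(6103515625) = 14

The recursion tree depth is log_5(6103515625) = 14. At each level, the problem size is divided by 5, so it takes 14 divisions to reduce to a base case of size 1. The algorithm makes 5 recursive calls at each level.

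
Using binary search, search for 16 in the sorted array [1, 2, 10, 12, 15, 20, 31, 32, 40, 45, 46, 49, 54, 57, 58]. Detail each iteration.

Binary search for 16 in [1, 2, 10, 12, 15, 20, 31, 32, 40, 45, 46, 49, 54, 57, 58]:

lo=0, hi=14, mid=7, arr[mid]=32 -> 32 > 16, search left half
lo=0, hi=6, mid=3, arr[mid]=12 -> 12 < 16, search right half
lo=4, hi=6, mid=5, arr[mid]=20 -> 20 > 16, search left half
lo=4, hi=4, mid=4, arr[mid]=15 -> 15 < 16, search right half
lo=5 > hi=4, target 16 not found

Binary search determines that 16 is not in the array after 4 comparisons. The search space was exhausted without finding the target.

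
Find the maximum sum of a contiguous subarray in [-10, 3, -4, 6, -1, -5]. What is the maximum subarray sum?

Using Kadane's algorithm on [-10, 3, -4, 6, -1, -5]:

Scanning through the array:
Position 1 (value 3): max_ending_here = 3, max_so_far = 3
Position 2 (value -4): max_ending_here = -1, max_so_far = 3
Position 3 (value 6): max_ending_here = 6, max_so_far = 6
Position 4 (value -1): max_ending_here = 5, max_so_far = 6
Position 5 (value -5): max_ending_here = 0, max_so_far = 6

Maximum subarray: [6]
Maximum sum: 6

The maximum subarray is [6] with sum 6. This subarray runs from index 3 to index 3.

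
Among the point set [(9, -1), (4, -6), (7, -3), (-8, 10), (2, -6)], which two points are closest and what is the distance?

Computing all pairwise distances among 5 points:

d((9, -1), (4, -6)) = 7.0711
d((9, -1), (7, -3)) = 2.8284
d((9, -1), (-8, 10)) = 20.2485
d((9, -1), (2, -6)) = 8.6023
d((4, -6), (7, -3)) = 4.2426
d((4, -6), (-8, 10)) = 20.0
d((4, -6), (2, -6)) = 2.0 <-- minimum
d((7, -3), (-8, 10)) = 19.8494
d((7, -3), (2, -6)) = 5.831
d((-8, 10), (2, -6)) = 18.868

Closest pair: (4, -6) and (2, -6) with distance 2.0

The closest pair is (4, -6) and (2, -6) with Euclidean distance 2.0. For 5 points, brute-force pairwise comparison is shown above. For large n, the divide-and-conquer algorithm (sort by x, recurse on halves, check the dividing strip) achieves O(n log n).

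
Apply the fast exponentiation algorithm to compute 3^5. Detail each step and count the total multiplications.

Computing 3^5 by squaring (build up from 3^1; each line after the first costs one multiplication):

3^1 = 3
3^2 = (3^1)^2 = 3^2 = 9
3^4 = (3^2)^2 = 9^2 = 81
3^5 = 3 * 3^4 = 3 * 81 = 243

Result: 243
Multiplications needed: 3 (3 lines after 3^1)

3^5 = 243. Using exponentiation by squaring, this requires 3 multiplications. The key idea: if the exponent is even, square the half-power; if odd, multiply by the base once.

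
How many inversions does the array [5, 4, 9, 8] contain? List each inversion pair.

Finding inversions in [5, 4, 9, 8]:

(0, 1): arr[0]=5 > arr[1]=4
(2, 3): arr[2]=9 > arr[3]=8

Total inversions: 2

The array has 2 inversion(s): (0,1), (2,3). Each pair (i,j) satisfies i < j and arr[i] > arr[j].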